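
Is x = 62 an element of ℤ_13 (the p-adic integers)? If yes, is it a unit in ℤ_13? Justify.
x ∈ ℤ_13^× (unit); v_13(x) = 0

ℤ_13 = {x ∈ ℚ_13 : v_13(x) ≥ 0} and ℤ_13^× = {x ∈ ℤ_13 : v_13(x) = 0}. Here v_13(62) = v_13(num) − v_13(den) = 0; compare against these criteria.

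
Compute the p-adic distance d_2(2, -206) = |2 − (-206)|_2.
d_2(2, -206) = 1/16

Step 1 — x − y = 2 − (-206) = 208. Step 2 — v_2(208) = 4 (factor: 208 = (2^4 · 13); the sign does not affect v_p). Step 3 — |x − y|_2 = 2^{-4} = 1/16.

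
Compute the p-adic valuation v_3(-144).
v_3(-144) = 2

v_3(n) is the largest exponent k such that 3^k divides n. Factor out: -144 = -3^2 · 16. (Sign doesn't affect v_p.) So v_3(-144) = 2.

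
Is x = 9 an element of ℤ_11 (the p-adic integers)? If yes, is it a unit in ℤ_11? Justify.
x ∈ ℤ_11^× (unit); v_11(x) = 0

ℤ_11 = {x ∈ ℚ_11 : v_11(x) ≥ 0} and ℤ_11^× = {x ∈ ℤ_11 : v_11(x) = 0}. Here v_11(9) = v_11(num) − v_11(den) = 0; compare against these criteria.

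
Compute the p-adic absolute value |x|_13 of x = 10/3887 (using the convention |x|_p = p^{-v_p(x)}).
|10/3887|_13 = 169

Step 1 — compute v_13(x) by factoring powers of 13 out of the numerator and denominator: v_13(10/3887) = -2. Step 2 — apply |x|_p = p^{-v_p(x)} = 13^{2} = 169.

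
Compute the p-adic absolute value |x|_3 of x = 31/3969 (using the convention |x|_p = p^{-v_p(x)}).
|31/3969|_3 = 81

Step 1 — compute v_3(x) by factoring powers of 3 out of the numerator and denominator: v_3(31/3969) = -4. Step 2 — apply |x|_p = p^{-v_p(x)} = 3^{4} = 81.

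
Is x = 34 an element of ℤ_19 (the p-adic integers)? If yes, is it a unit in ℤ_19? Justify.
x ∈ ℤ_19^× (unit); v_19(x) = 0

ℤ_19 = {x ∈ ℚ_19 : v_19(x) ≥ 0} and ℤ_19^× = {x ∈ ℤ_19 : v_19(x) = 0}. Here v_19(34) = v_19(num) − v_19(den) = 0; compare against these criteria.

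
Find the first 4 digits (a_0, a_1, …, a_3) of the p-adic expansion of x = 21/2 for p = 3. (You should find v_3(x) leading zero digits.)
(a_0, …, a_3) = (0, 2, 2, 1)

v_3(21/2) = 1, so a_0 = ... = a_0 = 0. Factor out: x = 3^1 · u with u = 7/2 a unit in ℤ_3. Expand u iteratively via a_{v+i} = u_i mod 3, u_{i+1} = (u_i − a_{v+i})/3:
  u_0 = 7/2;  a_1 = 2;  u_1 = (u_0 − 2)/3 = 1/2
  u_1 = 1/2;  a_2 = 2;  u_2 = (u_1 − 2)/3 = -1/2
  u_2 = -1/2;  a_3 = 1;  u_3 = (u_2 − 1)/3 = -1/2
Digits: (0, 2, 2, 1).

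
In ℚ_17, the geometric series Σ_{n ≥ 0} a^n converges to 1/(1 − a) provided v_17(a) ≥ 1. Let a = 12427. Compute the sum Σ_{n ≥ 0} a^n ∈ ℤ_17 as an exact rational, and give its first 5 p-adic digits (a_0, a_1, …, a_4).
Σ a^n = 1/(1 − a) = -1/12426;  first 5 digits = (1, 0, 9, 2, 13)

v_17(a) = 2 ≥ 1, so the series converges in ℤ_17 to 1/(1 − a) = 1/(1 − 12427) = -1/12426. Expand this rational in ℤ_17: compute digits iteratively via d_i = x_i mod 17, x_{i+1} = (x_i − d_i)/17. The first 5 digits are (1, 0, 9, 2, 13).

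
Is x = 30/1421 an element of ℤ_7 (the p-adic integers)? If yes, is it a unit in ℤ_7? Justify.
x ∉ ℤ_7 (v_7(x) = -2 < 0)

ℤ_7 = {x ∈ ℚ_7 : v_7(x) ≥ 0} and ℤ_7^× = {x ∈ ℤ_7 : v_7(x) = 0}. Here v_7(30/1421) = v_7(num) − v_7(den) = -2; compare against these criteria.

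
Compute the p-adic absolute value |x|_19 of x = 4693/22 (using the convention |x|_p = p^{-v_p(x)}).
|4693/22|_19 = 1/361

Step 1 — compute v_19(x) by factoring powers of 19 out of the numerator and denominator: v_19(4693/22) = 2. Step 2 — apply |x|_p = p^{-v_p(x)} = 19^{-2} = 1/361.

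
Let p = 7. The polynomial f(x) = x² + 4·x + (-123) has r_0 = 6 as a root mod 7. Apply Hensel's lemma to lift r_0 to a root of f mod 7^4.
r_3 = 650 (mod 2401)

Hensel: r_{i+1} = r_i − f(r_i)·(f′(r_i))^{-1} mod 7^{i+2}, f′(x) = 2x + 4. Iterate:
  r_0 = 6 (mod 7)
  r_1 = 13 (mod 49)
  r_2 = 307 (mod 343)
  r_3 = 650 (mod 2401)
Final: r = 650 satisfies f(r) ≡ 0 mod 7^4.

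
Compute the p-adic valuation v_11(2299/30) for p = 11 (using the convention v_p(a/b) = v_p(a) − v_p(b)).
v_11(2299/30) = 2

Factor powers of 11 from the numerator and denominator of the reduced fraction: 2299 = 11^2 · 19 and 30 = 11^0 · 30. Apply v_p(a/b) = v_p(a) − v_p(b): v_11(2299/30) = 2 − 0 = 2.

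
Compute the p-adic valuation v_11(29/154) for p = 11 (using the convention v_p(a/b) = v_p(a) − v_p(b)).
v_11(29/154) = -1

Factor powers of 11 from the numerator and denominator of the reduced fraction: 29 = 11^0 · 29 and 154 = 11^1 · 14. Apply v_p(a/b) = v_p(a) − v_p(b): v_11(29/154) = 0 − 1 = -1.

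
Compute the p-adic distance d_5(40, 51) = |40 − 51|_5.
d_5(40, 51) = 1

Step 1 — x − y = 40 − 51 = -11. Step 2 — v_5(-11) = 0 (factor: -11 = −(5^0 · 11); the sign does not affect v_p). Step 3 — |x − y|_5 = 5^{0} = 1.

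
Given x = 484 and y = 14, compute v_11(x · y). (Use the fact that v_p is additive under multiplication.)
v_11(6776) = 2

v_p(x) = 2 (factor: 484 = 11^2 · 4); v_p(y) = 0 (factor: 14 = 11^0 · 14). Additivity: v_p(xy) = v_p(x) + v_p(y) = 2 + 0 = 2. (Direct check: xy = 6776 = 11^2 · (56).)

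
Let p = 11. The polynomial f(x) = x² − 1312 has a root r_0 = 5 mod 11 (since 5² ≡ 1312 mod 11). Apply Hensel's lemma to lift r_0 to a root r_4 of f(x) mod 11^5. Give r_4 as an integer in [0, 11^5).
r_4 = 50385 (mod 161051)

Hensel's recurrence: r_{i+1} = r_i − f(r_i)·(f′(r_i))^{-1} mod 11^{i+2}, with f′(x) = 2x. Iterate:
  r_0 = 5 (mod 11)
  r_1 = 49 (mod 121)
  r_2 = 1138 (mod 1331)
  r_3 = 6462 (mod 14641)
  r_4 = 50385 (mod 161051)
Final: r_4 = 50385, and one checks f(r_4) ≡ 0 mod 11^5.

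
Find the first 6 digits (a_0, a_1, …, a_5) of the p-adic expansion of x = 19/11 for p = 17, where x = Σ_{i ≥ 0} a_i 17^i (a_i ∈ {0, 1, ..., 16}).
(a_0, …, a_5) = (11, 1, 3, 6, 12, 7)

v_17(19/11) = 0 (numerator and denominator both coprime to 17), so x ∈ ℤ_17^×. Compute digits iteratively via a_i = x_i mod 17, x_{i+1} = (x_i − a_i)/17, with x_0 = x:
  x_0 = 19/11;  a_0 = 11;  x_1 = (x_0 − 11)/17 = -6/11
  x_1 = -6/11;  a_1 = 1;  x_2 = (x_1 − 1)/17 = -1/11
  x_2 = -1/11;  a_2 = 3;  x_3 = (x_2 − 3)/17 = -2/11
  x_3 = -2/11;  a_3 = 6;  x_4 = (x_3 − 6)/17 = -4/11
  x_4 = -4/11;  a_4 = 12;  x_5 = (x_4 − 12)/17 = -8/11
  x_5 = -8/11;  a_5 = 7;  x_6 = (x_5 − 7)/17 = -5/11
Digits: (11, 1, 3, 6, 12, 7).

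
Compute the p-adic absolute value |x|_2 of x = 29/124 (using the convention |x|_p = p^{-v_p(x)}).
|29/124|_2 = 4

Step 1 — compute v_2(x) by factoring powers of 2 out of the numerator and denominator: v_2(29/124) = -2. Step 2 — apply |x|_p = p^{-v_p(x)} = 2^{2} = 4.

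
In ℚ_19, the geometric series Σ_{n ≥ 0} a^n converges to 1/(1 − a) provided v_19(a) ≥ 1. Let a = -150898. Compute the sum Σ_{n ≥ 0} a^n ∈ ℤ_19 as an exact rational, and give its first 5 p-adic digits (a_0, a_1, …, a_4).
Σ a^n = 1/(1 − a) = 1/150899;  first 5 digits = (1, 0, 0, 16, 17)

v_19(a) = 3 ≥ 1, so the series converges in ℤ_19 to 1/(1 − a) = 1/(1 − (-150898)) = 1/150899. Expand this rational in ℤ_19: compute digits iteratively via d_i = x_i mod 19, x_{i+1} = (x_i − d_i)/19. The first 5 digits are (1, 0, 0, 16, 17).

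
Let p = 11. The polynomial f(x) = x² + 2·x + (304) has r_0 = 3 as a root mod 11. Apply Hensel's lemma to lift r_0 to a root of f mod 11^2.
r_1 = 69 (mod 121)

Hensel: r_{i+1} = r_i − f(r_i)·(f′(r_i))^{-1} mod 11^{i+2}, f′(x) = 2x + 2. Iterate:
  r_0 = 3 (mod 11)
  r_1 = 69 (mod 121)
Final: r = 69 satisfies f(r) ≡ 0 mod 11^2.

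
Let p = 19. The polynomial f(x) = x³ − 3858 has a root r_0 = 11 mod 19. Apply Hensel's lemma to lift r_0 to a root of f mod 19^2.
r_1 = 11 (mod 361)

Hensel: r_{i+1} = r_i − f(r_i)/f′(r_i) mod 19^{i+2}, where f′(x) = 3x². Iterate:
  r_0 = 11 (mod 19)
  r_1 = 11 (mod 361)
Final: r = 11 with f(r) ≡ 0 mod 19^2.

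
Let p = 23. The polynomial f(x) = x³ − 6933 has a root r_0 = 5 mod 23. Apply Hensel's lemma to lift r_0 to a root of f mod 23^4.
r_3 = 272164 (mod 279841)

Hensel: r_{i+1} = r_i − f(r_i)/f′(r_i) mod 23^{i+2}, where f′(x) = 3x². Iterate:
  r_0 = 5 (mod 23)
  r_1 = 258 (mod 529)
  r_2 = 4490 (mod 12167)
  r_3 = 272164 (mod 279841)
Final: r = 272164 with f(r) ≡ 0 mod 23^4.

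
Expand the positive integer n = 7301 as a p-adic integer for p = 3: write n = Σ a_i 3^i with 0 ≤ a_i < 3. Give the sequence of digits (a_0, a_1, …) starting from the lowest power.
(a_0, a_1, …) = (2, 0, 1, 0, 0, 0, 1, 0, 1)

Repeated division by 3 gives the digits low-to-high: 7301 = 2 + 1·3^2 + 1·3^6 + 1·3^8. Digit sequence: (2, 0, 1, 0, 0, 0, 1, 0, 1).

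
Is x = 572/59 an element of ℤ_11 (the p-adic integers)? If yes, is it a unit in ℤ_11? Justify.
x ∈ ℤ_11 but not a unit; v_11(x) = 1 > 0

ℤ_11 = {x ∈ ℚ_11 : v_11(x) ≥ 0} and ℤ_11^× = {x ∈ ℤ_11 : v_11(x) = 0}. Here v_11(572/59) = v_11(num) − v_11(den) = 1; compare against these criteria.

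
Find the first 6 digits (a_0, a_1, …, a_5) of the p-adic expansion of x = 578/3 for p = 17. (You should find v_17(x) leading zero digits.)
(a_0, …, a_5) = (0, 0, 12, 5, 11, 5)

v_17(578/3) = 2, so a_0 = ... = a_1 = 0. Factor out: x = 17^2 · u with u = 2/3 a unit in ℤ_17. Expand u iteratively via a_{v+i} = u_i mod 17, u_{i+1} = (u_i − a_{v+i})/17:
  u_0 = 2/3;  a_2 = 12;  u_1 = (u_0 − 12)/17 = -2/3
  u_1 = -2/3;  a_3 = 5;  u_2 = (u_1 − 5)/17 = -1/3
  u_2 = -1/3;  a_4 = 11;  u_3 = (u_2 − 11)/17 = -2/3
  u_3 = -2/3;  a_5 = 5;  u_4 = (u_3 − 5)/17 = -1/3
Digits: (0, 0, 12, 5, 11, 5).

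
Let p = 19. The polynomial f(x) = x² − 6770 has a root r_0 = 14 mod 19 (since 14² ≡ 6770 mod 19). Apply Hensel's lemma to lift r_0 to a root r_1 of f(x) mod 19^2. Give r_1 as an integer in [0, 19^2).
r_1 = 223 (mod 361)

Hensel's recurrence: r_{i+1} = r_i − f(r_i)·(f′(r_i))^{-1} mod 19^{i+2}, with f′(x) = 2x. Iterate:
  r_0 = 14 (mod 19)
  r_1 = 223 (mod 361)
Final: r_1 = 223, and one checks f(r_1) ≡ 0 mod 19^2.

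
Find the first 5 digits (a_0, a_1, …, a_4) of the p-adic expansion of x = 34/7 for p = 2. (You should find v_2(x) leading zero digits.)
(a_0, …, a_4) = (0, 1, 1, 1, 0)

v_2(34/7) = 1, so a_0 = ... = a_0 = 0. Factor out: x = 2^1 · u with u = 17/7 a unit in ℤ_2. Expand u iteratively via a_{v+i} = u_i mod 2, u_{i+1} = (u_i − a_{v+i})/2:
  u_0 = 17/7;  a_1 = 1;  u_1 = (u_0 − 1)/2 = 5/7
  u_1 = 5/7;  a_2 = 1;  u_2 = (u_1 − 1)/2 = -1/7
  u_2 = -1/7;  a_3 = 1;  u_3 = (u_2 − 1)/2 = -4/7
  u_3 = -4/7;  a_4 = 0;  u_4 = (u_3 − 0)/2 = -2/7
Digits: (0, 1, 1, 1, 0).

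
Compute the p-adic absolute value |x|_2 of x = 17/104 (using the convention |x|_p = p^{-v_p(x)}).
|17/104|_2 = 8

Step 1 — compute v_2(x) by factoring powers of 2 out of the numerator and denominator: v_2(17/104) = -3. Step 2 — apply |x|_p = p^{-v_p(x)} = 2^{3} = 8.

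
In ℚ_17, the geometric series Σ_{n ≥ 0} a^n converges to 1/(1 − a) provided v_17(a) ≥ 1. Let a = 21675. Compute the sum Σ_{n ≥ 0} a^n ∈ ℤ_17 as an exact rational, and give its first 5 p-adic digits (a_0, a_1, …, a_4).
Σ a^n = 1/(1 − a) = -1/21674;  first 5 digits = (1, 0, 7, 4, 15)

v_17(a) = 2 ≥ 1, so the series converges in ℤ_17 to 1/(1 − a) = 1/(1 − 21675) = -1/21674. Expand this rational in ℤ_17: compute digits iteratively via d_i = x_i mod 17, x_{i+1} = (x_i − d_i)/17. The first 5 digits are (1, 0, 7, 4, 15).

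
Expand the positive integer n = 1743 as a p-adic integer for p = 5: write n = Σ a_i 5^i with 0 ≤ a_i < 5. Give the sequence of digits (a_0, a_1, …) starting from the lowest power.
(a_0, a_1, …) = (3, 3, 4, 3, 2)

Repeated division by 5 gives the digits low-to-high: 1743 = 3 + 3·5^1 + 4·5^2 + 3·5^3 + 2·5^4. Digit sequence: (3, 3, 4, 3, 2).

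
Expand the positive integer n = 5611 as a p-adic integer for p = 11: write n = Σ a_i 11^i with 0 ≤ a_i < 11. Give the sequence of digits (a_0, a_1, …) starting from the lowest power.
(a_0, a_1, …) = (1, 4, 2, 4)

Repeated division by 11 gives the digits low-to-high: 5611 = 1 + 4·11^1 + 2·11^2 + 4·11^3. Digit sequence: (1, 4, 2, 4).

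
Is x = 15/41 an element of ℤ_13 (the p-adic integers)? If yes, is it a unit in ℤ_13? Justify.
x ∈ ℤ_13^× (unit); v_13(x) = 0

ℤ_13 = {x ∈ ℚ_13 : v_13(x) ≥ 0} and ℤ_13^× = {x ∈ ℤ_13 : v_13(x) = 0}. Here v_13(15/41) = v_13(num) − v_13(den) = 0; compare against these criteria.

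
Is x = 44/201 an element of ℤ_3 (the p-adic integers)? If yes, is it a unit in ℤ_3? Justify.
x ∉ ℤ_3 (v_3(x) = -1 < 0)

ℤ_3 = {x ∈ ℚ_3 : v_3(x) ≥ 0} and ℤ_3^× = {x ∈ ℤ_3 : v_3(x) = 0}. Here v_3(44/201) = v_3(num) − v_3(den) = -1; compare against these criteria.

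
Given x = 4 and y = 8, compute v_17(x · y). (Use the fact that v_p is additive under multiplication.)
v_17(32) = 0

v_p(x) = 0 (factor: 4 = 17^0 · 4); v_p(y) = 0 (factor: 8 = 17^0 · 8). Additivity: v_p(xy) = v_p(x) + v_p(y) = 0 + 0 = 0. (Direct check: xy = 32 = 17^0 · (32).)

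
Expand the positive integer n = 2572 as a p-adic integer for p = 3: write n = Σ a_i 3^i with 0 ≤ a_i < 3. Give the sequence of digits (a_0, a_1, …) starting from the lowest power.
(a_0, a_1, …) = (1, 2, 0, 2, 1, 1, 0, 1)

Repeated division by 3 gives the digits low-to-high: 2572 = 1 + 2·3^1 + 2·3^3 + 1·3^4 + 1·3^5 + 1·3^7. Digit sequence: (1, 2, 0, 2, 1, 1, 0, 1).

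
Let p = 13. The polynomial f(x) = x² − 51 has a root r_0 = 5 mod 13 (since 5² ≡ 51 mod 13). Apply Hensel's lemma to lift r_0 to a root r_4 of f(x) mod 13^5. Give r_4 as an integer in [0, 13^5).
r_4 = 240596 (mod 371293)

Hensel's recurrence: r_{i+1} = r_i − f(r_i)·(f′(r_i))^{-1} mod 13^{i+2}, with f′(x) = 2x. Iterate:
  r_0 = 5 (mod 13)
  r_1 = 109 (mod 169)
  r_2 = 1123 (mod 2197)
  r_3 = 12108 (mod 28561)
  r_4 = 240596 (mod 371293)
Final: r_4 = 240596, and one checks f(r_4) ≡ 0 mod 13^5.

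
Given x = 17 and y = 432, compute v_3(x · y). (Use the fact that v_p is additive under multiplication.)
v_3(7344) = 3

v_p(x) = 0 (factor: 17 = 3^0 · 17); v_p(y) = 3 (factor: 432 = 3^3 · 16). Additivity: v_p(xy) = v_p(x) + v_p(y) = 0 + 3 = 3. (Direct check: xy = 7344 = 3^3 · (272).)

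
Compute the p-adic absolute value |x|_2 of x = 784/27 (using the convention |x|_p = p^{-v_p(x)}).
|784/27|_2 = 1/16

Step 1 — compute v_2(x) by factoring powers of 2 out of the numerator and denominator: v_2(784/27) = 4. Step 2 — apply |x|_p = p^{-v_p(x)} = 2^{-4} = 1/16.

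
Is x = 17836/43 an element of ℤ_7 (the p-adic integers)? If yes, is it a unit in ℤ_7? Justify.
x ∈ ℤ_7 but not a unit; v_7(x) = 3 > 0

ℤ_7 = {x ∈ ℚ_7 : v_7(x) ≥ 0} and ℤ_7^× = {x ∈ ℤ_7 : v_7(x) = 0}. Here v_7(17836/43) = v_7(num) − v_7(den) = 3; compare against these criteria.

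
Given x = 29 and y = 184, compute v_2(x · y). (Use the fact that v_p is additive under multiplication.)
v_2(5336) = 3

v_p(x) = 0 (factor: 29 = 2^0 · 29); v_p(y) = 3 (factor: 184 = 2^3 · 23). Additivity: v_p(xy) = v_p(x) + v_p(y) = 0 + 3 = 3. (Direct check: xy = 5336 = 2^3 · (667).)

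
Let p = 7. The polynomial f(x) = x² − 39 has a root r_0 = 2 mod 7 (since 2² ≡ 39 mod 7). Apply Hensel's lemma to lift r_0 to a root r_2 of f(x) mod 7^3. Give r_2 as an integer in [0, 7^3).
r_2 = 72 (mod 343)

Hensel's recurrence: r_{i+1} = r_i − f(r_i)·(f′(r_i))^{-1} mod 7^{i+2}, with f′(x) = 2x. Iterate:
  r_0 = 2 (mod 7)
  r_1 = 23 (mod 49)
  r_2 = 72 (mod 343)
Final: r_2 = 72, and one checks f(r_2) ≡ 0 mod 7^3.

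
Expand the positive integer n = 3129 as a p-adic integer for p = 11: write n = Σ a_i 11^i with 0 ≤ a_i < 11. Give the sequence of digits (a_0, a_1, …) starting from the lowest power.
(a_0, a_1, …) = (5, 9, 3, 2)

Repeated division by 11 gives the digits low-to-high: 3129 = 5 + 9·11^1 + 3·11^2 + 2·11^3. Digit sequence: (5, 9, 3, 2).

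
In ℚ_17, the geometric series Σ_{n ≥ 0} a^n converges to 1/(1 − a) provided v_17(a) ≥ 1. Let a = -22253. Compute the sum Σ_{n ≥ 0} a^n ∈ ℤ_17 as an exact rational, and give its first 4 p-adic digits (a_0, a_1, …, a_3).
Σ a^n = 1/(1 − a) = 1/22254;  first 4 digits = (1, 0, 8, 12)

v_17(a) = 2 ≥ 1, so the series converges in ℤ_17 to 1/(1 − a) = 1/(1 − (-22253)) = 1/22254. Expand this rational in ℤ_17: compute digits iteratively via d_i = x_i mod 17, x_{i+1} = (x_i − d_i)/17. The first 4 digits are (1, 0, 8, 12).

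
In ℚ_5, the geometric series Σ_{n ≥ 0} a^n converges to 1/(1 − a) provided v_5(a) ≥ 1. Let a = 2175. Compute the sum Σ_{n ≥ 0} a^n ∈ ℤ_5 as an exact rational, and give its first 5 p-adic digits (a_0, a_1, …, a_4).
Σ a^n = 1/(1 − a) = -1/2174;  first 5 digits = (1, 0, 2, 2, 2)

v_5(a) = 2 ≥ 1, so the series converges in ℤ_5 to 1/(1 − a) = 1/(1 − 2175) = -1/2174. Expand this rational in ℤ_5: compute digits iteratively via d_i = x_i mod 5, x_{i+1} = (x_i − d_i)/5. The first 5 digits are (1, 0, 2, 2, 2).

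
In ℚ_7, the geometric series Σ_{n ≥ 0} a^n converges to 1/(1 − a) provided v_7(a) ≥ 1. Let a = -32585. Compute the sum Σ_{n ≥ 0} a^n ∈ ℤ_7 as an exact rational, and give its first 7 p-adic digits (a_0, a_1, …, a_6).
Σ a^n = 1/(1 − a) = 1/32586;  first 7 digits = (1, 0, 0, 3, 0, 5, 1)

v_7(a) = 3 ≥ 1, so the series converges in ℤ_7 to 1/(1 − a) = 1/(1 − (-32585)) = 1/32586. Expand this rational in ℤ_7: compute digits iteratively via d_i = x_i mod 7, x_{i+1} = (x_i − d_i)/7. The first 7 digits are (1, 0, 0, 3, 0, 5, 1).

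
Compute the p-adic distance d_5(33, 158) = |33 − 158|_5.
d_5(33, 158) = 1/125

Step 1 — x − y = 33 − 158 = -125. Step 2 — v_5(-125) = 3 (factor: -125 = −(5^3 · 1); the sign does not affect v_p). Step 3 — |x − y|_5 = 5^{-3} = 1/125.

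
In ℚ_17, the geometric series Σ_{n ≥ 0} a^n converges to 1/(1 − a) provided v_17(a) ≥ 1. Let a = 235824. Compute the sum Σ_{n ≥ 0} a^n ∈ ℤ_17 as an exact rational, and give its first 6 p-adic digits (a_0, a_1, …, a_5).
Σ a^n = 1/(1 − a) = -1/235823;  first 6 digits = (1, 0, 0, 14, 2, 0)

v_17(a) = 3 ≥ 1, so the series converges in ℤ_17 to 1/(1 − a) = 1/(1 − 235824) = -1/235823. Expand this rational in ℤ_17: compute digits iteratively via d_i = x_i mod 17, x_{i+1} = (x_i − d_i)/17. The first 6 digits are (1, 0, 0, 14, 2, 0).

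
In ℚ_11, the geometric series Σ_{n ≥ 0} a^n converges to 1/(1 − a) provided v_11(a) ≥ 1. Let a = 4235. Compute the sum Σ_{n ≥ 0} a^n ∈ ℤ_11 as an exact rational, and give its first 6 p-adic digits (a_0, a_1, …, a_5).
Σ a^n = 1/(1 − a) = -1/4234;  first 6 digits = (1, 0, 2, 3, 4, 1)

v_11(a) = 2 ≥ 1, so the series converges in ℤ_11 to 1/(1 − a) = 1/(1 − 4235) = -1/4234. Expand this rational in ℤ_11: compute digits iteratively via d_i = x_i mod 11, x_{i+1} = (x_i − d_i)/11. The first 6 digits are (1, 0, 2, 3, 4, 1).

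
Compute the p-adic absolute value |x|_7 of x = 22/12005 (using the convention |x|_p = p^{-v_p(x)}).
|22/12005|_7 = 2401

Step 1 — compute v_7(x) by factoring powers of 7 out of the numerator and denominator: v_7(22/12005) = -4. Step 2 — apply |x|_p = p^{-v_p(x)} = 7^{4} = 2401.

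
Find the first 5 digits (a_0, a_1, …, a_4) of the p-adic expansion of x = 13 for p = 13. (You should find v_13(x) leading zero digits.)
(a_0, …, a_4) = (0, 1, 0, 0, 0)

v_13(13) = 1, so a_0 = ... = a_0 = 0. Factor out: x = 13^1 · u with u = 1 a unit in ℤ_13. Expand u iteratively via a_{v+i} = u_i mod 13, u_{i+1} = (u_i − a_{v+i})/13:
  u_0 = 1;  a_1 = 1;  u_1 = (u_0 − 1)/13 = 0
  u_1 = 0;  a_2 = 0;  u_2 = (u_1 − 0)/13 = 0
  u_2 = 0;  a_3 = 0;  u_3 = (u_2 − 0)/13 = 0
  u_3 = 0;  a_4 = 0;  u_4 = (u_3 − 0)/13 = 0
Digits: (0, 1, 0, 0, 0).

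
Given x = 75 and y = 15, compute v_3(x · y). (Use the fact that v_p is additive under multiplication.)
v_3(1125) = 2

v_p(x) = 1 (factor: 75 = 3^1 · 25); v_p(y) = 1 (factor: 15 = 3^1 · 5). Additivity: v_p(xy) = v_p(x) + v_p(y) = 1 + 1 = 2. (Direct check: xy = 1125 = 3^2 · (125).)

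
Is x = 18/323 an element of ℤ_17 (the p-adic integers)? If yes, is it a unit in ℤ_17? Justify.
x ∉ ℤ_17 (v_17(x) = -1 < 0)

ℤ_17 = {x ∈ ℚ_17 : v_17(x) ≥ 0} and ℤ_17^× = {x ∈ ℤ_17 : v_17(x) = 0}. Here v_17(18/323) = v_17(num) − v_17(den) = -1; compare against these criteria.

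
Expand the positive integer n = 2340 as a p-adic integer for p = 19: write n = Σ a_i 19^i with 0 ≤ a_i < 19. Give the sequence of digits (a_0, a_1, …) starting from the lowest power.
(a_0, a_1, …) = (3, 9, 6)

Repeated division by 19 gives the digits low-to-high: 2340 = 3 + 9·19^1 + 6·19^2. Digit sequence: (3, 9, 6).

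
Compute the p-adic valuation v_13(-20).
v_13(-20) = 0

v_13(n) is the largest exponent k such that 13^k divides n. Factor out: -20 = -13^0 · 20. (Sign doesn't affect v_p.) So v_13(-20) = 0.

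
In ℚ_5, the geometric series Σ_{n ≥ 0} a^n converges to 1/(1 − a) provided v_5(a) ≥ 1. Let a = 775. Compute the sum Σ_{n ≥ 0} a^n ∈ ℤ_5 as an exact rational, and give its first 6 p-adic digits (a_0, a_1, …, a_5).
Σ a^n = 1/(1 − a) = -1/774;  first 6 digits = (1, 0, 1, 1, 2, 2)

v_5(a) = 2 ≥ 1, so the series converges in ℤ_5 to 1/(1 − a) = 1/(1 − 775) = -1/774. Expand this rational in ℤ_5: compute digits iteratively via d_i = x_i mod 5, x_{i+1} = (x_i − d_i)/5. The first 6 digits are (1, 0, 1, 1, 2, 2).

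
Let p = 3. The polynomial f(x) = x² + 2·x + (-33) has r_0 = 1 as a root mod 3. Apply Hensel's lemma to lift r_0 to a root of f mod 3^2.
r_1 = 4 (mod 9)

Hensel: r_{i+1} = r_i − f(r_i)·(f′(r_i))^{-1} mod 3^{i+2}, f′(x) = 2x + 2. Iterate:
  r_0 = 1 (mod 3)
  r_1 = 4 (mod 9)
Final: r = 4 satisfies f(r) ≡ 0 mod 3^2.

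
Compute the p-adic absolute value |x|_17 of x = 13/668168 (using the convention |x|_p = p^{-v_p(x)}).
|13/668168|_17 = 83521

Step 1 — compute v_17(x) by factoring powers of 17 out of the numerator and denominator: v_17(13/668168) = -4. Step 2 — apply |x|_p = p^{-v_p(x)} = 17^{4} = 83521.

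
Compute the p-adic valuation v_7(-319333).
v_7(-319333) = 5

v_7(n) is the largest exponent k such that 7^k divides n. Factor out: -319333 = -7^5 · 19. (Sign doesn't affect v_p.) So v_7(-319333) = 5.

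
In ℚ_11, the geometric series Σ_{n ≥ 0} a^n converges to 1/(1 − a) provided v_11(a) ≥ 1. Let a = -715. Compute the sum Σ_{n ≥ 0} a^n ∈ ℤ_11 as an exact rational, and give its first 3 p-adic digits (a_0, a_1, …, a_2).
Σ a^n = 1/(1 − a) = 1/716;  first 3 digits = (1, 1, 6)

v_11(a) = 1 ≥ 1, so the series converges in ℤ_11 to 1/(1 − a) = 1/(1 − (-715)) = 1/716. Expand this rational in ℤ_11: compute digits iteratively via d_i = x_i mod 11, x_{i+1} = (x_i − d_i)/11. The first 3 digits are (1, 1, 6).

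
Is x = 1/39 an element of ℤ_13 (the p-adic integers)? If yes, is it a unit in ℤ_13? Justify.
x ∉ ℤ_13 (v_13(x) = -1 < 0)

ℤ_13 = {x ∈ ℚ_13 : v_13(x) ≥ 0} and ℤ_13^× = {x ∈ ℤ_13 : v_13(x) = 0}. Here v_13(1/39) = v_13(num) − v_13(den) = -1; compare against these criteria.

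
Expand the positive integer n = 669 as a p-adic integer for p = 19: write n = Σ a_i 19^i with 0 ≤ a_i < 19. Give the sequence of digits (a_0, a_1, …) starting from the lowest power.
(a_0, a_1, …) = (4, 16, 1)

Repeated division by 19 gives the digits low-to-high: 669 = 4 + 16·19^1 + 1·19^2. Digit sequence: (4, 16, 1).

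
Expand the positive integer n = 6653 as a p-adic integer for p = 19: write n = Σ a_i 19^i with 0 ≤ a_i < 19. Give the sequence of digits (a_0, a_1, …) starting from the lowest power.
(a_0, a_1, …) = (3, 8, 18)

Repeated division by 19 gives the digits low-to-high: 6653 = 3 + 8·19^1 + 18·19^2. Digit sequence: (3, 8, 18).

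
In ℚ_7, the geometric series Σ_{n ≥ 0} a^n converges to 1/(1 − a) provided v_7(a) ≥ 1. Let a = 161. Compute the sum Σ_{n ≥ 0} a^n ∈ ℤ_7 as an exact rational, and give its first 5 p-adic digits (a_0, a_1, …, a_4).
Σ a^n = 1/(1 − a) = -1/160;  first 5 digits = (1, 2, 0, 0, 1)

v_7(a) = 1 ≥ 1, so the series converges in ℤ_7 to 1/(1 − a) = 1/(1 − 161) = -1/160. Expand this rational in ℤ_7: compute digits iteratively via d_i = x_i mod 7, x_{i+1} = (x_i − d_i)/7. The first 5 digits are (1, 2, 0, 0, 1).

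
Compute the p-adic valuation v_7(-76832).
v_7(-76832) = 4

v_7(n) is the largest exponent k such that 7^k divides n. Factor out: -76832 = -7^4 · 32. (Sign doesn't affect v_p.) So v_7(-76832) = 4.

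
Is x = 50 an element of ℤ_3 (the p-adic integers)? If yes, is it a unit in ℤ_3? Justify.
x ∈ ℤ_3^× (unit); v_3(x) = 0

ℤ_3 = {x ∈ ℚ_3 : v_3(x) ≥ 0} and ℤ_3^× = {x ∈ ℤ_3 : v_3(x) = 0}. Here v_3(50) = v_3(num) − v_3(den) = 0; compare against these criteria.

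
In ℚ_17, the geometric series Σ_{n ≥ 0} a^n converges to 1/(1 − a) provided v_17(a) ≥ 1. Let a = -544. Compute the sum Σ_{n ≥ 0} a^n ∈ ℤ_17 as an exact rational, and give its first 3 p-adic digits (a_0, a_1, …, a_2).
Σ a^n = 1/(1 − a) = 1/545;  first 3 digits = (1, 2, 2)

v_17(a) = 1 ≥ 1, so the series converges in ℤ_17 to 1/(1 − a) = 1/(1 − (-544)) = 1/545. Expand this rational in ℤ_17: compute digits iteratively via d_i = x_i mod 17, x_{i+1} = (x_i − d_i)/17. The first 3 digits are (1, 2, 2).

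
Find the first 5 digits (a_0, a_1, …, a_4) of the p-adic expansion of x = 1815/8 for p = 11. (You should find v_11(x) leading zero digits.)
(a_0, …, a_4) = (0, 0, 6, 1, 4)

v_11(1815/8) = 2, so a_0 = ... = a_1 = 0. Factor out: x = 11^2 · u with u = 15/8 a unit in ℤ_11. Expand u iteratively via a_{v+i} = u_i mod 11, u_{i+1} = (u_i − a_{v+i})/11:
  u_0 = 15/8;  a_2 = 6;  u_1 = (u_0 − 6)/11 = -3/8
  u_1 = -3/8;  a_3 = 1;  u_2 = (u_1 − 1)/11 = -1/8
  u_2 = -1/8;  a_4 = 4;  u_3 = (u_2 − 4)/11 = -3/8
Digits: (0, 0, 6, 1, 4).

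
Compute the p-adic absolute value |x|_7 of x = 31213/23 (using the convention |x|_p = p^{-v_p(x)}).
|31213/23|_7 = 1/2401

Step 1 — compute v_7(x) by factoring powers of 7 out of the numerator and denominator: v_7(31213/23) = 4. Step 2 — apply |x|_p = p^{-v_p(x)} = 7^{-4} = 1/2401.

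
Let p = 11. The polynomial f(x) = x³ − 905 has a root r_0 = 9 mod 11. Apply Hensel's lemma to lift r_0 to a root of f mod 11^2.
r_1 = 64 (mod 121)

Hensel: r_{i+1} = r_i − f(r_i)/f′(r_i) mod 11^{i+2}, where f′(x) = 3x². Iterate:
  r_0 = 9 (mod 11)
  r_1 = 64 (mod 121)
Final: r = 64 with f(r) ≡ 0 mod 11^2.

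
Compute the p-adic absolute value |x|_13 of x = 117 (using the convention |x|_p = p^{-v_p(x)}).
|117|_13 = 1/13

Step 1 — compute v_13(x) by factoring powers of 13 out of the numerator and denominator: v_13(117) = 1. Step 2 — apply |x|_p = p^{-v_p(x)} = 13^{-1} = 1/13.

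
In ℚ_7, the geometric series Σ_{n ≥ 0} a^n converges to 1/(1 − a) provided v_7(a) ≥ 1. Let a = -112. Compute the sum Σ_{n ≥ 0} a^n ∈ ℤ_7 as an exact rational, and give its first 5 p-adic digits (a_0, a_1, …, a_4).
Σ a^n = 1/(1 − a) = 1/113;  first 5 digits = (1, 5, 1, 0, 3)

v_7(a) = 1 ≥ 1, so the series converges in ℤ_7 to 1/(1 − a) = 1/(1 − (-112)) = 1/113. Expand this rational in ℤ_7: compute digits iteratively via d_i = x_i mod 7, x_{i+1} = (x_i − d_i)/7. The first 5 digits are (1, 5, 1, 0, 3).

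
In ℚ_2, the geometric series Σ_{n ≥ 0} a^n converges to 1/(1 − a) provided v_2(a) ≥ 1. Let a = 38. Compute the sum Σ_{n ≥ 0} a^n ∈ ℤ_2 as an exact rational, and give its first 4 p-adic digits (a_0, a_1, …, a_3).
Σ a^n = 1/(1 − a) = -1/37;  first 4 digits = (1, 1, 0, 0)

v_2(a) = 1 ≥ 1, so the series converges in ℤ_2 to 1/(1 − a) = 1/(1 − 38) = -1/37. Expand this rational in ℤ_2: compute digits iteratively via d_i = x_i mod 2, x_{i+1} = (x_i − d_i)/2. The first 4 digits are (1, 1, 0, 0).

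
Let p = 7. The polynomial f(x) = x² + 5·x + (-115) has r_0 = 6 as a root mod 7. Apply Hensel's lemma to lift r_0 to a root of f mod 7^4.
r_3 = 1280 (mod 2401)

Hensel: r_{i+1} = r_i − f(r_i)·(f′(r_i))^{-1} mod 7^{i+2}, f′(x) = 2x + 5. Iterate:
  r_0 = 6 (mod 7)
  r_1 = 6 (mod 49)
  r_2 = 251 (mod 343)
  r_3 = 1280 (mod 2401)
Final: r = 1280 satisfies f(r) ≡ 0 mod 7^4.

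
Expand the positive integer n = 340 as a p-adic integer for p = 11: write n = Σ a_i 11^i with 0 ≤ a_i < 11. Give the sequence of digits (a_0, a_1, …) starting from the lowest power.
(a_0, a_1, …) = (10, 8, 2)

Repeated division by 11 gives the digits low-to-high: 340 = 10 + 8·11^1 + 2·11^2. Digit sequence: (10, 8, 2).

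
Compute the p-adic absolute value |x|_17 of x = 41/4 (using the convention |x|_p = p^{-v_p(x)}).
|41/4|_17 = 1

Step 1 — compute v_17(x) by factoring powers of 17 out of the numerator and denominator: v_17(41/4) = 0. Step 2 — apply |x|_p = p^{-v_p(x)} = 17^{0} = 1.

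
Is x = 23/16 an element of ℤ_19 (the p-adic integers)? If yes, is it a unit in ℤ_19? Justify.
x ∈ ℤ_19^× (unit); v_19(x) = 0

ℤ_19 = {x ∈ ℚ_19 : v_19(x) ≥ 0} and ℤ_19^× = {x ∈ ℤ_19 : v_19(x) = 0}. Here v_19(23/16) = v_19(num) − v_19(den) = 0; compare against these criteria.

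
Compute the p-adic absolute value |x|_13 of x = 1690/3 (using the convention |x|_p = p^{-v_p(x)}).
|1690/3|_13 = 1/169

Step 1 — compute v_13(x) by factoring powers of 13 out of the numerator and denominator: v_13(1690/3) = 2. Step 2 — apply |x|_p = p^{-v_p(x)} = 13^{-2} = 1/169.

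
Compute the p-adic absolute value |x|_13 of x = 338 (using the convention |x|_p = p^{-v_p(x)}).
|338|_13 = 1/169

Step 1 — compute v_13(x) by factoring powers of 13 out of the numerator and denominator: v_13(338) = 2. Step 2 — apply |x|_p = p^{-v_p(x)} = 13^{-2} = 1/169.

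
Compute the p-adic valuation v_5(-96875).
v_5(-96875) = 5

v_5(n) is the largest exponent k such that 5^k divides n. Factor out: -96875 = -5^5 · 31. (Sign doesn't affect v_p.) So v_5(-96875) = 5.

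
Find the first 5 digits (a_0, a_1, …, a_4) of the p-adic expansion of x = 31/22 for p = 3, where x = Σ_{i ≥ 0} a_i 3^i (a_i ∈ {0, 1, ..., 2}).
(a_0, …, a_4) = (1, 0, 1, 2, 1)

v_3(31/22) = 0 (numerator and denominator both coprime to 3), so x ∈ ℤ_3^×. Compute digits iteratively via a_i = x_i mod 3, x_{i+1} = (x_i − a_i)/3, with x_0 = x:
  x_0 = 31/22;  a_0 = 1;  x_1 = (x_0 − 1)/3 = 3/22
  x_1 = 3/22;  a_1 = 0;  x_2 = (x_1 − 0)/3 = 1/22
  x_2 = 1/22;  a_2 = 1;  x_3 = (x_2 − 1)/3 = -7/22
  x_3 = -7/22;  a_3 = 2;  x_4 = (x_3 − 2)/3 = -17/22
  x_4 = -17/22;  a_4 = 1;  x_5 = (x_4 − 1)/3 = -13/22
Digits: (1, 0, 1, 2, 1).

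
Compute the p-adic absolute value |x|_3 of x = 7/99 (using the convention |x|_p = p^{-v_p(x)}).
|7/99|_3 = 9

Step 1 — compute v_3(x) by factoring powers of 3 out of the numerator and denominator: v_3(7/99) = -2. Step 2 — apply |x|_p = p^{-v_p(x)} = 3^{2} = 9.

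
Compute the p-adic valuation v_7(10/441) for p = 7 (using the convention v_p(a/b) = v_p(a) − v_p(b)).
v_7(10/441) = -2

Factor powers of 7 from the numerator and denominator of the reduced fraction: 10 = 7^0 · 10 and 441 = 7^2 · 9. Apply v_p(a/b) = v_p(a) − v_p(b): v_7(10/441) = 0 − 2 = -2.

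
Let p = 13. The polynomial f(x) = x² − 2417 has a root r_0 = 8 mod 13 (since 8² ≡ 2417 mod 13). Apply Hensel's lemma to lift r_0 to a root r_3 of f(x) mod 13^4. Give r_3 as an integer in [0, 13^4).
r_3 = 24565 (mod 28561)

Hensel's recurrence: r_{i+1} = r_i − f(r_i)·(f′(r_i))^{-1} mod 13^{i+2}, with f′(x) = 2x. Iterate:
  r_0 = 8 (mod 13)
  r_1 = 60 (mod 169)
  r_2 = 398 (mod 2197)
  r_3 = 24565 (mod 28561)
Final: r_3 = 24565, and one checks f(r_3) ≡ 0 mod 13^4.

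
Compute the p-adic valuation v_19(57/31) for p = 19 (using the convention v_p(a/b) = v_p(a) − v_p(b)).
v_19(57/31) = 1

Factor powers of 19 from the numerator and denominator of the reduced fraction: 57 = 19^1 · 3 and 31 = 19^0 · 31. Apply v_p(a/b) = v_p(a) − v_p(b): v_19(57/31) = 1 − 0 = 1.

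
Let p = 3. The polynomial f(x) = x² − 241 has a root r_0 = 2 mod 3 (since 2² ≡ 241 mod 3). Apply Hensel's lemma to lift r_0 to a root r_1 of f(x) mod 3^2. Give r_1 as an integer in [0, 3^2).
r_1 = 5 (mod 9)

Hensel's recurrence: r_{i+1} = r_i − f(r_i)·(f′(r_i))^{-1} mod 3^{i+2}, with f′(x) = 2x. Iterate:
  r_0 = 2 (mod 3)
  r_1 = 5 (mod 9)
Final: r_1 = 5, and one checks f(r_1) ≡ 0 mod 3^2.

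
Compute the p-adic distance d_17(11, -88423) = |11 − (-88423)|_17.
d_17(11, -88423) = 1/4913

Step 1 — x − y = 11 − (-88423) = 88434. Step 2 — v_17(88434) = 3 (factor: 88434 = (17^3 · 18); the sign does not affect v_p). Step 3 — |x − y|_17 = 17^{-3} = 1/4913.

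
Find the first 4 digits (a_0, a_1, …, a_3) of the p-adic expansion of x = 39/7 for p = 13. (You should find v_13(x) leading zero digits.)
(a_0, …, a_3) = (0, 6, 7, 5)

v_13(39/7) = 1, so a_0 = ... = a_0 = 0. Factor out: x = 13^1 · u with u = 3/7 a unit in ℤ_13. Expand u iteratively via a_{v+i} = u_i mod 13, u_{i+1} = (u_i − a_{v+i})/13:
  u_0 = 3/7;  a_1 = 6;  u_1 = (u_0 − 6)/13 = -3/7
  u_1 = -3/7;  a_2 = 7;  u_2 = (u_1 − 7)/13 = -4/7
  u_2 = -4/7;  a_3 = 5;  u_3 = (u_2 − 5)/13 = -3/7
Digits: (0, 6, 7, 5).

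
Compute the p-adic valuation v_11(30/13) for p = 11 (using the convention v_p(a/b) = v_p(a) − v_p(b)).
v_11(30/13) = 0

Factor powers of 11 from the numerator and denominator of the reduced fraction: 30 = 11^0 · 30 and 13 = 11^0 · 13. Apply v_p(a/b) = v_p(a) − v_p(b): v_11(30/13) = 0 − 0 = 0.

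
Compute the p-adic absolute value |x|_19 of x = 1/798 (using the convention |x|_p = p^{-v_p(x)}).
|1/798|_19 = 19

Step 1 — compute v_19(x) by factoring powers of 19 out of the numerator and denominator: v_19(1/798) = -1. Step 2 — apply |x|_p = p^{-v_p(x)} = 19^{1} = 19.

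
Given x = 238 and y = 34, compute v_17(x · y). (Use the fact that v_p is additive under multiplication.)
v_17(8092) = 2

v_p(x) = 1 (factor: 238 = 17^1 · 14); v_p(y) = 1 (factor: 34 = 17^1 · 2). Additivity: v_p(xy) = v_p(x) + v_p(y) = 1 + 1 = 2. (Direct check: xy = 8092 = 17^2 · (28).)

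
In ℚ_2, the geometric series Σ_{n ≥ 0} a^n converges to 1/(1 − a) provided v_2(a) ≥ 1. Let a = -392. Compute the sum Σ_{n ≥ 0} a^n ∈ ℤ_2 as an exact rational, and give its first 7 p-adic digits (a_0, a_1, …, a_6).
Σ a^n = 1/(1 − a) = 1/393;  first 7 digits = (1, 0, 0, 1, 1, 1, 0)

v_2(a) = 3 ≥ 1, so the series converges in ℤ_2 to 1/(1 − a) = 1/(1 − (-392)) = 1/393. Expand this rational in ℤ_2: compute digits iteratively via d_i = x_i mod 2, x_{i+1} = (x_i − d_i)/2. The first 7 digits are (1, 0, 0, 1, 1, 1, 0).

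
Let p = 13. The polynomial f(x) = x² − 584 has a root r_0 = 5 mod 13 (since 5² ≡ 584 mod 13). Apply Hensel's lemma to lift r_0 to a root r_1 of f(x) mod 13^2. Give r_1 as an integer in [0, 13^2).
r_1 = 44 (mod 169)

Hensel's recurrence: r_{i+1} = r_i − f(r_i)·(f′(r_i))^{-1} mod 13^{i+2}, with f′(x) = 2x. Iterate:
  r_0 = 5 (mod 13)
  r_1 = 44 (mod 169)
Final: r_1 = 44, and one checks f(r_1) ≡ 0 mod 13^2.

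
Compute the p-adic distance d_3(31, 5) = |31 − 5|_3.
d_3(31, 5) = 1

Step 1 — x − y = 31 − 5 = 26. Step 2 — v_3(26) = 0 (factor: 26 = (3^0 · 26); the sign does not affect v_p). Step 3 — |x − y|_3 = 3^{0} = 1.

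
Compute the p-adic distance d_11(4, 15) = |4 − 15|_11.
d_11(4, 15) = 1/11

Step 1 — x − y = 4 − 15 = -11. Step 2 — v_11(-11) = 1 (factor: -11 = −(11^1 · 1); the sign does not affect v_p). Step 3 — |x − y|_11 = 11^{-1} = 1/11.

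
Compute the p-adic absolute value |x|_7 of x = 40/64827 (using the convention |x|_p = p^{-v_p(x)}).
|40/64827|_7 = 2401

Step 1 — compute v_7(x) by factoring powers of 7 out of the numerator and denominator: v_7(40/64827) = -4. Step 2 — apply |x|_p = p^{-v_p(x)} = 7^{4} = 2401.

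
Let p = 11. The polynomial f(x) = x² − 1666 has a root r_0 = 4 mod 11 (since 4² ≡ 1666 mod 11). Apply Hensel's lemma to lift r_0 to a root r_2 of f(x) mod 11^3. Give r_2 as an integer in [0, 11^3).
r_2 = 664 (mod 1331)

Hensel's recurrence: r_{i+1} = r_i − f(r_i)·(f′(r_i))^{-1} mod 11^{i+2}, with f′(x) = 2x. Iterate:
  r_0 = 4 (mod 11)
  r_1 = 59 (mod 121)
  r_2 = 664 (mod 1331)
Final: r_2 = 664, and one checks f(r_2) ≡ 0 mod 11^3.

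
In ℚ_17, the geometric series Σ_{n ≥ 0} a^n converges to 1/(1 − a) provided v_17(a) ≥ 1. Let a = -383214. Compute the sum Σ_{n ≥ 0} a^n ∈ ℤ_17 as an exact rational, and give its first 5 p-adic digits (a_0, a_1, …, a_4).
Σ a^n = 1/(1 − a) = 1/383215;  first 5 digits = (1, 0, 0, 7, 12)

v_17(a) = 3 ≥ 1, so the series converges in ℤ_17 to 1/(1 − a) = 1/(1 − (-383214)) = 1/383215. Expand this rational in ℤ_17: compute digits iteratively via d_i = x_i mod 17, x_{i+1} = (x_i − d_i)/17. The first 5 digits are (1, 0, 0, 7, 12).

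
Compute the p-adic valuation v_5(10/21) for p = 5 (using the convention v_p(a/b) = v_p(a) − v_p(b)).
v_5(10/21) = 1

Factor powers of 5 from the numerator and denominator of the reduced fraction: 10 = 5^1 · 2 and 21 = 5^0 · 21. Apply v_p(a/b) = v_p(a) − v_p(b): v_5(10/21) = 1 − 0 = 1.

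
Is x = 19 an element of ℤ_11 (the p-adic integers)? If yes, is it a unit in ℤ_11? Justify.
x ∈ ℤ_11^× (unit); v_11(x) = 0

ℤ_11 = {x ∈ ℚ_11 : v_11(x) ≥ 0} and ℤ_11^× = {x ∈ ℤ_11 : v_11(x) = 0}. Here v_11(19) = v_11(num) − v_11(den) = 0; compare against these criteria.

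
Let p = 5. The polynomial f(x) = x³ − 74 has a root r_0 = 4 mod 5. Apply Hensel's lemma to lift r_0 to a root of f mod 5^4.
r_3 = 24 (mod 625)

Hensel: r_{i+1} = r_i − f(r_i)/f′(r_i) mod 5^{i+2}, where f′(x) = 3x². Iterate:
  r_0 = 4 (mod 5)
  r_1 = 24 (mod 25)
  r_2 = 24 (mod 125)
  r_3 = 24 (mod 625)
Final: r = 24 with f(r) ≡ 0 mod 5^4.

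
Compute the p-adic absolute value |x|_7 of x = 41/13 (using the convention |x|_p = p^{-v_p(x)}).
|41/13|_7 = 1

Step 1 — compute v_7(x) by factoring powers of 7 out of the numerator and denominator: v_7(41/13) = 0. Step 2 — apply |x|_p = p^{-v_p(x)} = 7^{0} = 1.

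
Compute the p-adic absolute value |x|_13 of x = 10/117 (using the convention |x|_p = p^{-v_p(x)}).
|10/117|_13 = 13

Step 1 — compute v_13(x) by factoring powers of 13 out of the numerator and denominator: v_13(10/117) = -1. Step 2 — apply |x|_p = p^{-v_p(x)} = 13^{1} = 13.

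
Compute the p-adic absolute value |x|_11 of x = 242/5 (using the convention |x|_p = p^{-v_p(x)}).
|242/5|_11 = 1/121

Step 1 — compute v_11(x) by factoring powers of 11 out of the numerator and denominator: v_11(242/5) = 2. Step 2 — apply |x|_p = p^{-v_p(x)} = 11^{-2} = 1/121.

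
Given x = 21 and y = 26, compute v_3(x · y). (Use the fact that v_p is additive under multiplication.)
v_3(546) = 1

v_p(x) = 1 (factor: 21 = 3^1 · 7); v_p(y) = 0 (factor: 26 = 3^0 · 26). Additivity: v_p(xy) = v_p(x) + v_p(y) = 1 + 0 = 1. (Direct check: xy = 546 = 3^1 · (182).)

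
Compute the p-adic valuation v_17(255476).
v_17(255476) = 3

v_17(n) is the largest exponent k such that 17^k divides n. Factor out: 255476 = 17^3 · 52. (Sign doesn't affect v_p.) So v_17(255476) = 3.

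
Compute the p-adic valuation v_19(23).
v_19(23) = 0

v_19(n) is the largest exponent k such that 19^k divides n. Factor out: 23 = 19^0 · 23. (Sign doesn't affect v_p.) So v_19(23) = 0.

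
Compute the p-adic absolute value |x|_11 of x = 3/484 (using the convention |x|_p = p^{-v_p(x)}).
|3/484|_11 = 121

Step 1 — compute v_11(x) by factoring powers of 11 out of the numerator and denominator: v_11(3/484) = -2. Step 2 — apply |x|_p = p^{-v_p(x)} = 11^{2} = 121.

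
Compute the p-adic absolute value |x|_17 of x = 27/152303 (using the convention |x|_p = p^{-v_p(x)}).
|27/152303|_17 = 4913

Step 1 — compute v_17(x) by factoring powers of 17 out of the numerator and denominator: v_17(27/152303) = -3. Step 2 — apply |x|_p = p^{-v_p(x)} = 17^{3} = 4913.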